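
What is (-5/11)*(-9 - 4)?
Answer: 65/11 ≈ 5.9091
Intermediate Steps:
(-5/11)*(-9 - 4) = -5*1/11*(-13) = -5/11*(-13) = 65/11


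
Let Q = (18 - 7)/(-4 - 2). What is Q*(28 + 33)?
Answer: -671/6 ≈ -111.83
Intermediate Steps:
Q = -11/6 (Q = 11/(-6) = 11*(-⅙) = -11/6 ≈ -1.8333)
Q*(28 + 33) = -11*(28 + 33)/6 = -11/6*61 = -671/6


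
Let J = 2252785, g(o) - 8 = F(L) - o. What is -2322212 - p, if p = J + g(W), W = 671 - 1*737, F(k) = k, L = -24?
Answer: -4575047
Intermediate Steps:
W = -66 (W = 671 - 737 = -66)
g(o) = -16 - o (g(o) = 8 + (-24 - o) = -16 - o)
p = 2252835 (p = 2252785 + (-16 - 1*(-66)) = 2252785 + (-16 + 66) = 2252785 + 50 = 2252835)
-2322212 - p = -2322212 - 1*2252835 = -2322212 - 2252835 = -4575047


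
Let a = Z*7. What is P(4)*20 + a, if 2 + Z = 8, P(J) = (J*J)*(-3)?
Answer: -918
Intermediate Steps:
P(J) = -3*J² (P(J) = J²*(-3) = -3*J²)
Z = 6 (Z = -2 + 8 = 6)
a = 42 (a = 6*7 = 42)
P(4)*20 + a = -3*4²*20 + 42 = -3*16*20 + 42 = -48*20 + 42 = -960 + 42 = -918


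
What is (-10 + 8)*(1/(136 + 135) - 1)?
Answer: 540/271 ≈ 1.9926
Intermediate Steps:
(-10 + 8)*(1/(136 + 135) - 1) = -2*(1/271 - 1) = -2*(-270/271) = 540/271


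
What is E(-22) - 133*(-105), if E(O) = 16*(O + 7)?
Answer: 13725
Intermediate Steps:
E(O) = 112 + 16*O (E(O) = 16*(7 + O) = 112 + 16*O)
E(-22) - 133*(-105) = (112 + 16*(-22)) - 133*(-105) = (112 - 352) + 13965 = -240 + 13965 = 13725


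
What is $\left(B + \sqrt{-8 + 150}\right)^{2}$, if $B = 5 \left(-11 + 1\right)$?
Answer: $\left(50 - \sqrt{142}\right)^{2} \approx 1450.4$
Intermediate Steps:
$B = -50$ ($B = 5 \left(-10\right) = -50$)
$\left(B + \sqrt{-8 + 150}\right)^{2} = \left(-50 + \sqrt{-8 + 150}\right)^{2} = \left(-50 + \sqrt{142}\right)^{2}$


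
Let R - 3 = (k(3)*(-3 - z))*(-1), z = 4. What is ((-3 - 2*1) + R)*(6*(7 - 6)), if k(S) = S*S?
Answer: 366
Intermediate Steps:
k(S) = S**2
R = 66 (R = 3 + (3**2*(-3 - 1*4))*(-1) = 3 + (9*(-3 - 4))*(-1) = 3 + (9*(-7))*(-1) = 3 - 63*(-1) = 3 + 63 = 66)
((-3 - 2*1) + R)*(6*(7 - 6)) = ((-3 - 2*1) + 66)*(6*(7 - 6)) = ((-3 - 2) + 66)*(6*1) = (-5 + 66)*6 = 61*6 = 366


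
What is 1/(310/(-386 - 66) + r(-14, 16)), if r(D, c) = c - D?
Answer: 226/6625 ≈ 0.034113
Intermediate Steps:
1/(310/(-386 - 66) + r(-14, 16)) = 1/(310/(-386 - 66) + (16 - 1*(-14))) = 1/(310/(-452) + (16 + 14)) = 1/(-1/452*310 + 30) = 1/(-155/226 + 30) = 1/(6625/226) = 226/6625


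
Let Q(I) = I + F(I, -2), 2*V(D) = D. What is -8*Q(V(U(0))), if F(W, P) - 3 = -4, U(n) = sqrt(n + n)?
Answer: 8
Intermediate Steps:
U(n) = sqrt(2)*sqrt(n) (U(n) = sqrt(2*n) = sqrt(2)*sqrt(n))
V(D) = D/2
F(W, P) = -1 (F(W, P) = 3 - 4 = -1)
Q(I) = -1 + I (Q(I) = I - 1 = -1 + I)
-8*Q(V(U(0))) = -8*(-1 + (sqrt(2)*sqrt(0))/2) = -8*(-1 + (sqrt(2)*0)/2) = -8*(-1 + (1/2)*0) = -8*(-1 + 0) = -8*(-1) = 8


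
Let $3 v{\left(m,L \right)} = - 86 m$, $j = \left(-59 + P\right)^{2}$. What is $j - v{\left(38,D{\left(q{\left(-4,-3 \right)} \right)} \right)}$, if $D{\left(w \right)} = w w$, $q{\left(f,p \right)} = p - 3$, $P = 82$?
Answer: $\frac{4855}{3} \approx 1618.3$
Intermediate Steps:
$j = 529$ ($j = \left(-59 + 82\right)^{2} = 23^{2} = 529$)
$q{\left(f,p \right)} = -3 + p$
$D{\left(w \right)} = w^{2}$
$v{\left(m,L \right)} = - \frac{86 m}{3}$ ($v{\left(m,L \right)} = \frac{\left(-86\right) m}{3} = - \frac{86 m}{3}$)
$j - v{\left(38,D{\left(q{\left(-4,-3 \right)} \right)} \right)} = 529 - \left(- \frac{86}{3}\right) 38 = 529 - - \frac{3268}{3} = 529 + \frac{3268}{3} = \frac{4855}{3}$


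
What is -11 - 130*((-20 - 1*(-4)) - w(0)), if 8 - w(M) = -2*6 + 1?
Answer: 4539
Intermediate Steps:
w(M) = 19 (w(M) = 8 - (-2*6 + 1) = 8 - (-12 + 1) = 8 - 1*(-11) = 8 + 11 = 19)
-11 - 130*((-20 - 1*(-4)) - w(0)) = -11 - 130*((-20 - 1*(-4)) - 1*19) = -11 - 130*((-20 + 4) - 19) = -11 - 130*(-16 - 19) = -11 - 130*(-35) = -11 + 4550 = 4539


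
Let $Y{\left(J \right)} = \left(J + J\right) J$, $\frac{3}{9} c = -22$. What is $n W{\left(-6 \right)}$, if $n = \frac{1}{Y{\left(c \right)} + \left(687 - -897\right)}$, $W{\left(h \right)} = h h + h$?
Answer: $\frac{5}{1716} \approx 0.0029138$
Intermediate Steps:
$W{\left(h \right)} = h + h^{2}$ ($W{\left(h \right)} = h^{2} + h = h + h^{2}$)
$c = -66$ ($c = 3 \left(-22\right) = -66$)
$Y{\left(J \right)} = 2 J^{2}$ ($Y{\left(J \right)} = 2 J J = 2 J^{2}$)
$n = \frac{1}{10296}$ ($n = \frac{1}{2 \left(-66\right)^{2} + \left(687 - -897\right)} = \frac{1}{2 \cdot 4356 + \left(687 + 897\right)} = \frac{1}{8712 + 1584} = \frac{1}{10296} \approx 9.7125 \cdot 10^{-5}$)
$n W{\left(-6 \right)} = \frac{\left(-6\right) \left(1 - 6\right)}{10296} = \frac{\left(-6\right) \left(-5\right)}{10296} = \frac{1}{10296} \cdot 30 = \frac{5}{1716}$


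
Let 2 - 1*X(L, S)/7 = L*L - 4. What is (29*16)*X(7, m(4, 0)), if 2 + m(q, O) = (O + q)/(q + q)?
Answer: -139664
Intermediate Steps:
m(q, O) = -2 + (O + q)/(2*q) (m(q, O) = -2 + (O + q)/(q + q) = -2 + (O + q)/((2*q)) = -2 + (O + q)*(1/(2*q)) = -2 + (O + q)/(2*q))
X(L, S) = 42 - 7*L² (X(L, S) = 14 - 7*(L*L - 4) = 14 - 7*(L² - 4) = 14 - 7*(-4 + L²) = 14 + (28 - 7*L²) = 42 - 7*L²)
(29*16)*X(7, m(4, 0)) = (29*16)*(42 - 7*7²) = 464*(42 - 7*49) = 464*(42 - 343) = 464*(-301) = -139664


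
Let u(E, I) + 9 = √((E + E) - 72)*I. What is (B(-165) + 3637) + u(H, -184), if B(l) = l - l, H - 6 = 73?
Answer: 3628 - 184*√86 ≈ 1921.7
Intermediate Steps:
H = 79 (H = 6 + 73 = 79)
B(l) = 0
u(E, I) = -9 + I*√(-72 + 2*E) (u(E, I) = -9 + √((E + E) - 72)*I = -9 + √(2*E - 72)*I = -9 + √(-72 + 2*E)*I = -9 + I*√(-72 + 2*E))
(B(-165) + 3637) + u(H, -184) = (0 + 3637) + (-9 - 184*√(-72 + 2*79)) = 3637 + (-9 - 184*√(-72 + 158)) = 3637 + (-9 - 184*√86) = 3628 - 184*√86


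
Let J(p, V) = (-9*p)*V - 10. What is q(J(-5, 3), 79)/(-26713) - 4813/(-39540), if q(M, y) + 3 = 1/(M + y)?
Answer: 1093848809/8977972170 ≈ 0.12184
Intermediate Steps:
J(p, V) = -10 - 9*V*p (J(p, V) = -9*V*p - 10 = -10 - 9*V*p)
q(M, y) = -3 + 1/(M + y)
q(J(-5, 3), 79)/(-26713) - 4813/(-39540) = ((1 - 3*(-10 - 9*3*(-5)) - 3*79)/((-10 - 9*3*(-5)) + 79))/(-26713) - 4813/(-39540) = ((1 - 3*(-10 + 135) - 237)/((-10 + 135) + 79))*(-1/26713) - 4813*(-1/39540) = ((1 - 3*125 - 237)/(125 + 79))*(-1/26713) + 4813/39540 = ((1 - 375 - 237)/204)*(-1/26713) + 4813/39540 = ((1/204)*(-611))*(-1/26713) + 4813/39540 = -611/204*(-1/26713) + 4813/39540 = 611/5449452 + 4813/39540 = 1093848809/8977972170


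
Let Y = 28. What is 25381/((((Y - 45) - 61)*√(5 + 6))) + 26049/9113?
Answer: 26049/9113 - 25381*√11/858 ≈ -95.253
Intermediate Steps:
25381/((((Y - 45) - 61)*√(5 + 6))) + 26049/9113 = 25381/((((28 - 45) - 61)*√(5 + 6))) + 26049/9113 = 25381/(((-17 - 61)*√11)) + 26049*(1/9113) = 25381/((-78*√11)) + 26049/9113 = 25381*(-√11/858) + 26049/9113 = -25381*√11/858 + 26049/9113 = 26049/9113 - 25381*√11/858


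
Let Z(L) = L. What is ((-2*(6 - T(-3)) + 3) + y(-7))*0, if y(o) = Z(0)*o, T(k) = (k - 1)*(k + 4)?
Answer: 0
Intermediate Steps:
T(k) = (-1 + k)*(4 + k)
y(o) = 0 (y(o) = 0*o = 0)
((-2*(6 - T(-3)) + 3) + y(-7))*0 = ((-2*(6 - (-4 + (-3)² + 3*(-3))) + 3) + 0)*0 = ((-2*(6 - (-4 + 9 - 9)) + 3) + 0)*0 = ((-2*(6 - 1*(-4)) + 3) + 0)*0 = ((-2*(6 + 4) + 3) + 0)*0 = ((-2*10 + 3) + 0)*0 = ((-20 + 3) + 0)*0 = (-17 + 0)*0 = -17*0 = 0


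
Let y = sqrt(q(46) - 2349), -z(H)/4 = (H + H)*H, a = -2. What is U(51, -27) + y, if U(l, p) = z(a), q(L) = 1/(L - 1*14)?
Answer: -32 + I*sqrt(150334)/8 ≈ -32.0 + 48.466*I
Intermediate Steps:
q(L) = 1/(-14 + L) (q(L) = 1/(L - 14) = 1/(-14 + L))
z(H) = -8*H**2 (z(H) = -4*(H + H)*H = -4*2*H*H = -8*H**2)
U(l, p) = -32 (U(l, p) = -8*(-2)**2 = -8*4 = -32)
y = I*sqrt(150334)/8 (y = sqrt(1/(-14 + 46) - 2349) = sqrt(1/32 - 2349) = sqrt(-75167/32) = I*sqrt(150334)/8 ≈ 48.466*I)
U(51, -27) + y = -32 + I*sqrt(150334)/8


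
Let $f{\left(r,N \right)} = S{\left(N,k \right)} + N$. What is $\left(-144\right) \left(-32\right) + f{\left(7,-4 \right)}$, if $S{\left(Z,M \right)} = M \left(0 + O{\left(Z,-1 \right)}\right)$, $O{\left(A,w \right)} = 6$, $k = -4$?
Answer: $4580$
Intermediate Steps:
$S{\left(Z,M \right)} = 6 M$ ($S{\left(Z,M \right)} = M \left(0 + 6\right) = M 6 = 6 M$)
$f{\left(r,N \right)} = -24 + N$ ($f{\left(r,N \right)} = 6 \left(-4\right) + N = -24 + N$)
$\left(-144\right) \left(-32\right) + f{\left(7,-4 \right)} = \left(-144\right) \left(-32\right) - 28 = 4608 - 28 = 4580$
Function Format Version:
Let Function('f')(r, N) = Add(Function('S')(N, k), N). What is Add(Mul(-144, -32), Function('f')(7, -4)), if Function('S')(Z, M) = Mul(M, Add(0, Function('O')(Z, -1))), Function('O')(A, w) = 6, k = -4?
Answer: 4580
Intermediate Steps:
Function('S')(Z, M) = Mul(6, M) (Function('S')(Z, M) = Mul(M, Add(0, 6)) = Mul(M, 6) = Mul(6, M))
Function('f')(r, N) = Add(-24, N) (Function('f')(r, N) = Add(Mul(6, -4), N) = Add(-24, N))
Add(Mul(-144, -32), Function('f')(7, -4)) = Add(Mul(-144, -32), Add(-24, -4)) = Add(4608, -28) = 4580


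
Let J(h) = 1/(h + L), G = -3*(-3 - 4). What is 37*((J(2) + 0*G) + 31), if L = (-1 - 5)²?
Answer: 43623/38 ≈ 1148.0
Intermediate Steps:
G = 21 (G = -3*(-7) = 21)
L = 36 (L = (-6)² = 36)
J(h) = 1/(36 + h) (J(h) = 1/(h + 36) = 1/(36 + h))
37*((J(2) + 0*G) + 31) = 37*((1/(36 + 2) + 0*21) + 31) = 37*((1/38 + 0) + 31) = 37*(1/38 + 31) = 37*(1179/38) = 43623/38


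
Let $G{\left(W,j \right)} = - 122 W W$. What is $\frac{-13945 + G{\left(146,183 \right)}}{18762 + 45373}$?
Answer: $- \frac{2614497}{64135} \approx -40.766$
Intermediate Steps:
$G{\left(W,j \right)} = - 122 W^{2}$
$\frac{-13945 + G{\left(146,183 \right)}}{18762 + 45373} = \frac{-13945 - 122 \cdot 146^{2}}{18762 + 45373} = \frac{-13945 - 2600552}{64135} = \left(-13945 - 2600552\right) \frac{1}{64135} = \left(-2614497\right) \frac{1}{64135} = - \frac{2614497}{64135}$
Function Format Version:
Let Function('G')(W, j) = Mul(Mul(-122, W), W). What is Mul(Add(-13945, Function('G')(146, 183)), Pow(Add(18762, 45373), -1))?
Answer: Rational(-2614497, 64135) ≈ -40.766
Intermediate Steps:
Function('G')(W, j) = Mul(-122, Pow(W, 2))
Mul(Add(-13945, Function('G')(146, 183)), Pow(Add(18762, 45373), -1)) = Mul(Add(-13945, Mul(-122, Pow(146, 2))), Pow(Add(18762, 45373), -1)) = Mul(Add(-13945, Mul(-122, 21316)), Pow(64135, -1)) = Mul(Add(-13945, -2600552), Rational(1, 64135)) = Mul(-2614497, Rational(1, 64135)) = Rational(-2614497, 64135)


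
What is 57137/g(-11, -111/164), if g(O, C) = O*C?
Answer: 9370468/1221 ≈ 7674.4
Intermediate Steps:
g(O, C) = C*O
57137/g(-11, -111/164) = 57137/((-111/164*(-11))) = 57137/(1221/164) = 57137*(164/1221) = 9370468/1221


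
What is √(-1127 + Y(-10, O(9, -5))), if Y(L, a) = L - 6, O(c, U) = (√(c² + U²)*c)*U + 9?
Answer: 3*I*√127 ≈ 33.808*I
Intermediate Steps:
O(c, U) = 9 + U*c*√(U² + c²) (O(c, U) = (√(U² + c²)*c)*U + 9 = (c*√(U² + c²))*U + 9 = U*c*√(U² + c²) + 9 = 9 + U*c*√(U² + c²))
Y(L, a) = -6 + L
√(-1127 + Y(-10, O(9, -5))) = √(-1127 + (-6 - 10)) = √(-1127 - 16) = √(-1143) = 3*I*√127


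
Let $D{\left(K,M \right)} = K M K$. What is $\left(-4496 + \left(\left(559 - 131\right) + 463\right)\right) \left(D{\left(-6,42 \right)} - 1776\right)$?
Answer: $951720$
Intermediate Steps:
$D{\left(K,M \right)} = M K^{2}$ ($D{\left(K,M \right)} = K K M = M K^{2}$)
$\left(-4496 + \left(\left(559 - 131\right) + 463\right)\right) \left(D{\left(-6,42 \right)} - 1776\right) = \left(-4496 + \left(\left(559 - 131\right) + 463\right)\right) \left(42 \left(-6\right)^{2} - 1776\right) = \left(-4496 + \left(428 + 463\right)\right) \left(42 \cdot 36 - 1776\right) = \left(-4496 + 891\right) \left(1512 - 1776\right) = \left(-3605\right) \left(-264\right) = 951720$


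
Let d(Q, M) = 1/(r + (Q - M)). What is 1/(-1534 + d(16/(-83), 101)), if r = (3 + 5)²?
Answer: -3087/4735541 ≈ -0.00065188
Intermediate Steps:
r = 64 (r = 8² = 64)
d(Q, M) = 1/(64 + Q - M) (d(Q, M) = 1/(64 + (Q - M)) = 1/(64 + Q - M))
1/(-1534 + d(16/(-83), 101)) = 1/(-1534 + 1/(64 + 16/(-83) - 1*101)) = 1/(-1534 + 1/(64 + 16*(-1/83) - 101)) = 1/(-1534 + 1/(64 - 16/83 - 101)) = 1/(-1534 + 1/(-3087/83)) = 1/(-1534 - 83/3087) = 1/(-4735541/3087) = -3087/4735541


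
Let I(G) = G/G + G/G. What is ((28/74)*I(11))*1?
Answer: 28/37 ≈ 0.75676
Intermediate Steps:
I(G) = 2 (I(G) = 1 + 1 = 2)
((28/74)*I(11))*1 = ((28/74)*2)*1 = ((28*(1/74))*2)*1 = ((14/37)*2)*1 = (28/37)*1 = 28/37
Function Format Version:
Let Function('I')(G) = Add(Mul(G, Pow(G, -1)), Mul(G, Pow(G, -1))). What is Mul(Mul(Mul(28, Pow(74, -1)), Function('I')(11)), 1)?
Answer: Rational(28, 37) ≈ 0.75676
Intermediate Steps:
Function('I')(G) = 2 (Function('I')(G) = Add(1, 1) = 2)
Mul(Mul(Mul(28, Pow(74, -1)), Function('I')(11)), 1) = Mul(Mul(Mul(28, Pow(74, -1)), 2), 1) = Mul(Mul(Mul(28, Rational(1, 74)), 2), 1) = Mul(Mul(Rational(14, 37), 2), 1) = Mul(Rational(28, 37), 1) = Rational(28, 37)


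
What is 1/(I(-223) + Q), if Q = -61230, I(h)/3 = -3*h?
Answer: -1/59223 ≈ -1.6885e-5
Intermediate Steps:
I(h) = -9*h (I(h) = 3*(-3*h) = -9*h)
1/(I(-223) + Q) = 1/(-9*(-223) - 61230) = 1/(2007 - 61230) = 1/(-59223) = -1/59223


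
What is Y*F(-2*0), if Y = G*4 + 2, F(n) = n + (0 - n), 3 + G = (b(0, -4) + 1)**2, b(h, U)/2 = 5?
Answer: 0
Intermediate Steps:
b(h, U) = 10 (b(h, U) = 2*5 = 10)
G = 118 (G = -3 + (10 + 1)**2 = -3 + 11**2 = -3 + 121 = 118)
F(n) = 0 (F(n) = n - n = 0)
Y = 474 (Y = 118*4 + 2 = 472 + 2 = 474)
Y*F(-2*0) = 474*0 = 0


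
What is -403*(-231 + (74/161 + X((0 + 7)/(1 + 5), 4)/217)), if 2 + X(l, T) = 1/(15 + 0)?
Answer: 224380936/2415 ≈ 92911.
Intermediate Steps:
X(l, T) = -29/15 (X(l, T) = -2 + 1/(15 + 0) = -2 + 1/15 = -29/15)
-403*(-231 + (74/161 + X((0 + 7)/(1 + 5), 4)/217)) = -403*(-231 + (74/161 - 29/15/217)) = -403*(-231 + (74*(1/161) - 29/15*1/217)) = -403*(-231 + (74/161 - 29/3255)) = -403*(-231 + 33743/74865) = -403*(-17260072/74865) = 224380936/2415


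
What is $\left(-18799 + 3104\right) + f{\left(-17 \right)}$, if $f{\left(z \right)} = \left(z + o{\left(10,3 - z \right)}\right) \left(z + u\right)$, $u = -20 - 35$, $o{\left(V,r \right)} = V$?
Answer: $-15191$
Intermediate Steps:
$u = -55$ ($u = -20 - 35 = -55$)
$f{\left(z \right)} = \left(-55 + z\right) \left(10 + z\right)$ ($f{\left(z \right)} = \left(z + 10\right) \left(z - 55\right) = \left(10 + z\right) \left(-55 + z\right) = \left(-55 + z\right) \left(10 + z\right)$)
$\left(-18799 + 3104\right) + f{\left(-17 \right)} = \left(-18799 + 3104\right) - \left(-215 - 289\right) = -15695 + \left(-550 + 289 + 765\right) = -15695 + 504 = -15191$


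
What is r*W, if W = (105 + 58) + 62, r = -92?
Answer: -20700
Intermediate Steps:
W = 225 (W = 163 + 62 = 225)
r*W = -92*225 = -20700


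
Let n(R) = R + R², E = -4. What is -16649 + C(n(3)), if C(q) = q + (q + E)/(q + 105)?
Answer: -1946521/117 ≈ -16637.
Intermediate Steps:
C(q) = q + (-4 + q)/(105 + q) (C(q) = q + (q - 4)/(q + 105) = q + (-4 + q)/(105 + q))
-16649 + C(n(3)) = -16649 + (-4 + (3*(1 + 3))² + 106*(3*(1 + 3)))/(105 + 3*(1 + 3)) = -16649 + (-4 + (3*4)² + 106*(3*4))/(105 + 3*4) = -16649 + (-4 + 12² + 106*12)/(105 + 12) = -16649 + (-4 + 144 + 1272)/117 = -16649 + (1/117)*1412 = -16649 + 1412/117 = -1946521/117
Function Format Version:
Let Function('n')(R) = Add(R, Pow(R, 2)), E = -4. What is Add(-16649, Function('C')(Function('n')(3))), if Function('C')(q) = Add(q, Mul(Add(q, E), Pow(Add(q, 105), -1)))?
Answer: Rational(-1946521, 117) ≈ -16637.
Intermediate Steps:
Function('C')(q) = Add(q, Mul(Pow(Add(105, q), -1), Add(-4, q))) (Function('C')(q) = Add(q, Mul(Add(q, -4), Pow(Add(q, 105), -1))) = Add(q, Mul(Add(-4, q), Pow(Add(105, q), -1))) = Add(q, Mul(Pow(Add(105, q), -1), Add(-4, q))))
Add(-16649, Function('C')(Function('n')(3))) = Add(-16649, Mul(Pow(Add(105, Mul(3, Add(1, 3))), -1), Add(-4, Pow(Mul(3, Add(1, 3)), 2), Mul(106, Mul(3, Add(1, 3)))))) = Add(-16649, Mul(Pow(Add(105, Mul(3, 4)), -1), Add(-4, Pow(Mul(3, 4), 2), Mul(106, Mul(3, 4))))) = Add(-16649, Mul(Pow(Add(105, 12), -1), Add(-4, Pow(12, 2), Mul(106, 12)))) = Add(-16649, Mul(Pow(117, -1), Add(-4, 144, 1272))) = Add(-16649, Mul(Rational(1, 117), 1412)) = Add(-16649, Rational(1412, 117)) = Rational(-1946521, 117)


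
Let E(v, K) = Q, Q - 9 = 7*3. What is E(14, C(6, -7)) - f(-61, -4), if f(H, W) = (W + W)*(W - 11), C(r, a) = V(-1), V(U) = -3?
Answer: -90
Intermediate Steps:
Q = 30 (Q = 9 + 7*3 = 9 + 21 = 30)
C(r, a) = -3
E(v, K) = 30
f(H, W) = 2*W*(-11 + W) (f(H, W) = (2*W)*(-11 + W) = 2*W*(-11 + W))
E(14, C(6, -7)) - f(-61, -4) = 30 - 2*(-4)*(-11 - 4) = 30 - 2*(-4)*(-15) = 30 - 1*120 = 30 - 120 = -90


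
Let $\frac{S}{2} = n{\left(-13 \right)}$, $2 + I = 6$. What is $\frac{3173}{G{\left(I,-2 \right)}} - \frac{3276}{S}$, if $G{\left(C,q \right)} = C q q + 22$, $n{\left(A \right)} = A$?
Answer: $\frac{419}{2} \approx 209.5$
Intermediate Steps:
$I = 4$ ($I = -2 + 6 = 4$)
$S = -26$ ($S = 2 \left(-13\right) = -26$)
$G{\left(C,q \right)} = 22 + C q^{2}$ ($G{\left(C,q \right)} = C q^{2} + 22 = 22 + C q^{2}$)
$\frac{3173}{G{\left(I,-2 \right)}} - \frac{3276}{S} = \frac{3173}{22 + 4 \left(-2\right)^{2}} - \frac{3276}{-26} = \frac{3173}{22 + 4 \cdot 4} - -126 = \frac{3173}{22 + 16} + 126 = \frac{3173}{38} + 126 = 3173 \cdot \frac{1}{38} + 126 = \frac{167}{2} + 126 = \frac{419}{2}$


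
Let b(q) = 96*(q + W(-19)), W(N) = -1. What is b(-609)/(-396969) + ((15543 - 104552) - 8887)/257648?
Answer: -990575431/4261594538 ≈ -0.23244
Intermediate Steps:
b(q) = -96 + 96*q (b(q) = 96*(q - 1) = 96*(-1 + q) = -96 + 96*q)
b(-609)/(-396969) + ((15543 - 104552) - 8887)/257648 = (-96 + 96*(-609))/(-396969) + ((15543 - 104552) - 8887)/257648 = (-96 - 58464)*(-1/396969) + (-89009 - 8887)*(1/257648) = -58560*(-1/396969) - 97896*1/257648 = 19520/132323 - 12237/32206 = -990575431/4261594538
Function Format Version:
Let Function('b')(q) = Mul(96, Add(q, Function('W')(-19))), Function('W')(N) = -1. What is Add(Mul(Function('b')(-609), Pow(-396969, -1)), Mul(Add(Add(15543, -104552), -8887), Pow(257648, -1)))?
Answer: Rational(-990575431, 4261594538) ≈ -0.23244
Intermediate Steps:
Function('b')(q) = Add(-96, Mul(96, q)) (Function('b')(q) = Mul(96, Add(q, -1)) = Mul(96, Add(-1, q)) = Add(-96, Mul(96, q)))
Add(Mul(Function('b')(-609), Pow(-396969, -1)), Mul(Add(Add(15543, -104552), -8887), Pow(257648, -1))) = Add(Mul(Add(-96, Mul(96, -609)), Pow(-396969, -1)), Mul(Add(Add(15543, -104552), -8887), Pow(257648, -1))) = Add(Mul(Add(-96, -58464), Rational(-1, 396969)), Mul(Add(-89009, -8887), Rational(1, 257648))) = Add(Mul(-58560, Rational(-1, 396969)), Mul(-97896, Rational(1, 257648))) = Add(Rational(19520, 132323), Rational(-12237, 32206)) = Rational(-990575431, 4261594538)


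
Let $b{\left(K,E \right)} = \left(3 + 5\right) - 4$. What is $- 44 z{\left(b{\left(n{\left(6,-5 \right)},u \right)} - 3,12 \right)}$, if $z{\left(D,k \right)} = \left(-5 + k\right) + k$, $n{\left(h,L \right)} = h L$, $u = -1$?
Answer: $-836$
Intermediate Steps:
$n{\left(h,L \right)} = L h$
$b{\left(K,E \right)} = 4$ ($b{\left(K,E \right)} = 8 - 4 = 4$)
$z{\left(D,k \right)} = -5 + 2 k$
$- 44 z{\left(b{\left(n{\left(6,-5 \right)},u \right)} - 3,12 \right)} = - 44 \left(-5 + 2 \cdot 12\right) = - 44 \left(-5 + 24\right) = \left(-44\right) 19 = -836$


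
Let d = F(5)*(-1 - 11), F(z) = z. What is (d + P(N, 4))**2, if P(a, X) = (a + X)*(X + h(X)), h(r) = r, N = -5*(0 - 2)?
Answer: 2704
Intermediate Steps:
N = 10 (N = -5*(-2) = 10)
P(a, X) = 2*X*(X + a) (P(a, X) = (a + X)*(X + X) = (X + a)*(2*X) = 2*X*(X + a))
d = -60 (d = 5*(-1 - 11) = 5*(-12) = -60)
(d + P(N, 4))**2 = (-60 + 2*4*(4 + 10))**2 = (-60 + 2*4*14)**2 = (-60 + 112)**2 = 52**2 = 2704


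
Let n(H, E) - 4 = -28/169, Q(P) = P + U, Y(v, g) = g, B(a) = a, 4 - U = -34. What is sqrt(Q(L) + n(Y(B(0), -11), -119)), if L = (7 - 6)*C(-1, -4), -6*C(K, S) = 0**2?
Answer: sqrt(7070)/13 ≈ 6.4679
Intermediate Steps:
U = 38 (U = 4 - 1*(-34) = 4 + 34 = 38)
C(K, S) = 0 (C(K, S) = -1/6*0**2 = -1/6*0 = 0)
L = 0 (L = (7 - 6)*0 = 1*0 = 0)
Q(P) = 38 + P (Q(P) = P + 38 = 38 + P)
n(H, E) = 648/169 (n(H, E) = 4 - 28/169 = 648/169)
sqrt(Q(L) + n(Y(B(0), -11), -119)) = sqrt((38 + 0) + 648/169) = sqrt(38 + 648/169) = sqrt(7070/169) = sqrt(7070)/13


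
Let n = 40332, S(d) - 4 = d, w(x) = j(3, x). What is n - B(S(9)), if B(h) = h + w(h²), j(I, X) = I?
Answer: 40316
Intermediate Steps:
w(x) = 3
S(d) = 4 + d
B(h) = 3 + h (B(h) = h + 3 = 3 + h)
n - B(S(9)) = 40332 - (3 + (4 + 9)) = 40332 - (3 + 13) = 40332 - 1*16 = 40332 - 16 = 40316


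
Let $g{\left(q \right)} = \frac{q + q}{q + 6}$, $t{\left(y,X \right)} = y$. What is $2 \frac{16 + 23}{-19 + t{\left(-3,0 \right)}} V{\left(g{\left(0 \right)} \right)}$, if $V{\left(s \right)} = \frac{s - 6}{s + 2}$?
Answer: $\frac{117}{11} \approx 10.636$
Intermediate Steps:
$g{\left(q \right)} = \frac{2 q}{6 + q}$
$V{\left(s \right)} = \frac{-6 + s}{2 + s}$
$2 \frac{16 + 23}{-19 + t{\left(-3,0 \right)}} V{\left(g{\left(0 \right)} \right)} = 2 \frac{16 + 23}{-19 - 3} \frac{-6 + 2 \cdot 0 \frac{1}{6 + 0}}{2 + 2 \cdot 0 \frac{1}{6 + 0}} = 2 \frac{39}{-22} \frac{-6 + 2 \cdot 0 \cdot \frac{1}{6}}{2 + 2 \cdot 0 \cdot \frac{1}{6}} = 2 \cdot 39 \left(- \frac{1}{22}\right) \frac{-6 + 2 \cdot 0 \cdot \frac{1}{6}}{2 + 2 \cdot 0 \cdot \frac{1}{6}} = 2 \left(- \frac{39}{22}\right) \frac{-6 + 0}{2 + 0} = - \frac{39 \cdot \frac{1}{2} \left(-6\right)}{11} = \left(- \frac{39}{11}\right) \left(-3\right) = \frac{117}{11}$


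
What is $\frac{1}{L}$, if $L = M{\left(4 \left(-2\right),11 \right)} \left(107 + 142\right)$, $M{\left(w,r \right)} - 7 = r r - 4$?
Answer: $\frac{1}{30876} \approx 3.2388 \cdot 10^{-5}$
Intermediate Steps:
$M{\left(w,r \right)} = 3 + r^{2}$ ($M{\left(w,r \right)} = 7 + \left(r r - 4\right) = 7 + \left(r^{2} - 4\right) = 7 + \left(-4 + r^{2}\right) = 3 + r^{2}$)
$L = 30876$ ($L = \left(3 + 11^{2}\right) \left(107 + 142\right) = \left(3 + 121\right) 249 = 124 \cdot 249 = 30876$)
$\frac{1}{L} = \frac{1}{30876}$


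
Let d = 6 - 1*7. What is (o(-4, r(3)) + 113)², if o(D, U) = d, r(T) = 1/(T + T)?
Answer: 12544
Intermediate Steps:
d = -1 (d = 6 - 7 = -1)
r(T) = 1/(2*T)
o(D, U) = -1
(o(-4, r(3)) + 113)² = (-1 + 113)² = 112² = 12544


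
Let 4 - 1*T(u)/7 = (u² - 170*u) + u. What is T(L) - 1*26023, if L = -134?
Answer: -310209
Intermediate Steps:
T(u) = 28 - 7*u² + 1183*u (T(u) = 28 - 7*((u² - 170*u) + u) = 28 - 7*(u² - 169*u) = 28 + (-7*u² + 1183*u) = 28 - 7*u² + 1183*u)
T(L) - 1*26023 = (28 - 7*(-134)² + 1183*(-134)) - 1*26023 = (28 - 7*17956 - 158522) - 26023 = (28 - 125692 - 158522) - 26023 = -284186 - 26023 = -310209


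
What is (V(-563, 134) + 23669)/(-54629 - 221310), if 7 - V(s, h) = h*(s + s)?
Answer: -174560/275939 ≈ -0.63260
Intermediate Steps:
V(s, h) = 7 - 2*h*s (V(s, h) = 7 - h*(s + s) = 7 - h*2*s = 7 - 2*h*s)
(V(-563, 134) + 23669)/(-54629 - 221310) = ((7 - 2*134*(-563)) + 23669)/(-54629 - 221310) = ((7 + 150884) + 23669)/(-275939) = (150891 + 23669)*(-1/275939) = 174560*(-1/275939) = -174560/275939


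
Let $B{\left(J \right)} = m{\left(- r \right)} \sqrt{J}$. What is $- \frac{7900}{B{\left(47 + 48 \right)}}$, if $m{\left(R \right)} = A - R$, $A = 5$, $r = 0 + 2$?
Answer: $- \frac{1580 \sqrt{95}}{133} \approx -115.79$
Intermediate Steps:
$r = 2$
$m{\left(R \right)} = 5 - R$
$B{\left(J \right)} = 7 \sqrt{J}$ ($B{\left(J \right)} = \left(5 - \left(-1\right) 2\right) \sqrt{J} = \left(5 - -2\right) \sqrt{J} = \left(5 + 2\right) \sqrt{J} = 7 \sqrt{J}$)
$- \frac{7900}{B{\left(47 + 48 \right)}} = - \frac{7900}{7 \sqrt{47 + 48}} = - \frac{7900}{7 \sqrt{95}} = - 7900 \frac{\sqrt{95}}{665} = - \frac{1580 \sqrt{95}}{133}$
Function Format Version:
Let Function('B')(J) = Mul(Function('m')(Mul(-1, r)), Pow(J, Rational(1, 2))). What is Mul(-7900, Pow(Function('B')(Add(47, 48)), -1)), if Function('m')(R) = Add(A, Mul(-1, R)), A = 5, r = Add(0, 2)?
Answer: Mul(Rational(-1580, 133), Pow(95, Rational(1, 2))) ≈ -115.79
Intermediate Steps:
r = 2
Function('m')(R) = Add(5, Mul(-1, R))
Function('B')(J) = Mul(7, Pow(J, Rational(1, 2))) (Function('B')(J) = Mul(Add(5, Mul(-1, Mul(-1, 2))), Pow(J, Rational(1, 2))) = Mul(Add(5, Mul(-1, -2)), Pow(J, Rational(1, 2))) = Mul(Add(5, 2), Pow(J, Rational(1, 2))) = Mul(7, Pow(J, Rational(1, 2))))
Mul(-7900, Pow(Function('B')(Add(47, 48)), -1)) = Mul(-7900, Pow(Mul(7, Pow(Add(47, 48), Rational(1, 2))), -1)) = Mul(-7900, Pow(Mul(7, Pow(95, Rational(1, 2))), -1)) = Mul(-7900, Mul(Rational(1, 665), Pow(95, Rational(1, 2)))) = Mul(Rational(-1580, 133), Pow(95, Rational(1, 2)))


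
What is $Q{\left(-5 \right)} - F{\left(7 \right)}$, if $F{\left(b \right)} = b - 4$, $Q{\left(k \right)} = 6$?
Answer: $3$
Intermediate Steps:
$F{\left(b \right)} = -4 + b$ ($F{\left(b \right)} = b - 4 = -4 + b$)
$Q{\left(-5 \right)} - F{\left(7 \right)} = 6 - \left(-4 + 7\right) = 6 - 3 = 3$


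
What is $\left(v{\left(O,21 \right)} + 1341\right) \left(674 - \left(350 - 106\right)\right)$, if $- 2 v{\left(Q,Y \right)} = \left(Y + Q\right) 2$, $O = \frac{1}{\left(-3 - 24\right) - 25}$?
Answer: $\frac{14757815}{26} \approx 5.6761 \cdot 10^{5}$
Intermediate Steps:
$O = - \frac{1}{52}$ ($O = \frac{1}{\left(-3 - 24\right) - 25} = \frac{1}{-27 - 25} = \frac{1}{-52} = - \frac{1}{52} \approx -0.019231$)
$v{\left(Q,Y \right)} = - Q - Y$ ($v{\left(Q,Y \right)} = - \frac{\left(Y + Q\right) 2}{2} = - \frac{\left(Q + Y\right) 2}{2} = - \frac{2 Q + 2 Y}{2} = - Q - Y$)
$\left(v{\left(O,21 \right)} + 1341\right) \left(674 - \left(350 - 106\right)\right) = \left(\left(\left(-1\right) \left(- \frac{1}{52}\right) - 21\right) + 1341\right) \left(674 - \left(350 - 106\right)\right) = \left(\left(\frac{1}{52} - 21\right) + 1341\right) \left(674 - 244\right) = \left(- \frac{1091}{52} + 1341\right) \left(674 - 244\right) = \frac{68641}{52} \cdot 430 = \frac{14757815}{26}$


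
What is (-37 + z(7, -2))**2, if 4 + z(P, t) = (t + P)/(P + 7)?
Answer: 323761/196 ≈ 1651.8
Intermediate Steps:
z(P, t) = -4 + (P + t)/(7 + P) (z(P, t) = -4 + (t + P)/(P + 7) = -4 + (P + t)/(7 + P))
(-37 + z(7, -2))**2 = (-37 + (-28 - 2 - 3*7)/(7 + 7))**2 = (-37 + (-28 - 2 - 21)/14)**2 = (-37 + (1/14)*(-51))**2 = (-37 - 51/14)**2 = (-569/14)**2 = 323761/196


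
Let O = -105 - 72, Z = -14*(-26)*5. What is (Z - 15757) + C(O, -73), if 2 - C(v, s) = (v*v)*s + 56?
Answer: 2273026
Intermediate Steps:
Z = 1820 (Z = 364*5 = 1820)
O = -177
C(v, s) = -54 - s*v² (C(v, s) = 2 - ((v*v)*s + 56) = 2 - (v²*s + 56) = 2 - (s*v² + 56) = 2 - (56 + s*v²) = 2 + (-56 - s*v²) = -54 - s*v²)
(Z - 15757) + C(O, -73) = (1820 - 15757) + (-54 - 1*(-73)*(-177)²) = -13937 + (-54 - 1*(-73)*31329) = -13937 + (-54 + 2287017) = -13937 + 2286963 = 2273026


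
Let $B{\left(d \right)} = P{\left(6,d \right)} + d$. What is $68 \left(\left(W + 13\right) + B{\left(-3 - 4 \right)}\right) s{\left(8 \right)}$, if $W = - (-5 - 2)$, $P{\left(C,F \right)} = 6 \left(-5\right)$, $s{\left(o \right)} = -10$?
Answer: $11560$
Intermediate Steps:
$P{\left(C,F \right)} = -30$
$B{\left(d \right)} = -30 + d$
$W = 7$ ($W = \left(-1\right) \left(-7\right) = 7$)
$68 \left(\left(W + 13\right) + B{\left(-3 - 4 \right)}\right) s{\left(8 \right)} = 68 \left(\left(7 + 13\right) - 37\right) \left(-10\right) = 68 \left(20 - 37\right) \left(-10\right) = 68 \left(-17\right) \left(-10\right) = \left(-1156\right) \left(-10\right) = 11560$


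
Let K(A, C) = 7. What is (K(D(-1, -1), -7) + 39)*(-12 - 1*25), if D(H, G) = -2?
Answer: -1702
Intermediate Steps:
(K(D(-1, -1), -7) + 39)*(-12 - 1*25) = (7 + 39)*(-12 - 1*25) = 46*(-12 - 25) = 46*(-37) = -1702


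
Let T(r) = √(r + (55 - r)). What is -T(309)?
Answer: -√55 ≈ -7.4162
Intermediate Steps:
T(r) = √55
-T(309) = -√55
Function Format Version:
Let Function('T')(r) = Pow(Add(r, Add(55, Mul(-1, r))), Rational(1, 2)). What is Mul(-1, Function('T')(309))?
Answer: Mul(-1, Pow(55, Rational(1, 2))) ≈ -7.4162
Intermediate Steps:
Function('T')(r) = Pow(55, Rational(1, 2))
Mul(-1, Function('T')(309)) = Mul(-1, Pow(55, Rational(1, 2)))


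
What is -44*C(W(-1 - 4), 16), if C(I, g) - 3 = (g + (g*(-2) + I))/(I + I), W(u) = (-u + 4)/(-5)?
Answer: -3146/9 ≈ -349.56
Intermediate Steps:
W(u) = -⅘ + u/5 (W(u) = (4 - u)*(-⅕) = -⅘ + u/5)
C(I, g) = 3 + (I - g)/(2*I) (C(I, g) = 3 + (g + (g*(-2) + I))/(I + I) = 3 + (g + (-2*g + I))/((2*I)) = 3 + (g + (I - 2*g))*(1/(2*I)) = 3 + (I - g)*(1/(2*I)) = 3 + (I - g)/(2*I))
-44*C(W(-1 - 4), 16) = -22*(-1*16 + 7*(-⅘ + (-1 - 4)/5))/(-⅘ + (-1 - 4)/5) = -22*(-16 + 7*(-⅘ + (⅕)*(-5)))/(-⅘ + (⅕)*(-5)) = -22*(-16 + 7*(-⅘ - 1))/(-⅘ - 1) = -22*(-16 + 7*(-9/5))/(-9/5) = -22*(-5)*(-16 - 63/5)/9 = -22*(-5)*(-143)/(9*5) = -44*143/18 = -3146/9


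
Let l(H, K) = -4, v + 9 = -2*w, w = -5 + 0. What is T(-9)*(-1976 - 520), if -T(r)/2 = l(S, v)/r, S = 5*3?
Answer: 6656/3 ≈ 2218.7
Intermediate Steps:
w = -5
v = 1 (v = -9 - 2*(-5) = -9 + 10 = 1)
S = 15
T(r) = 8/r (T(r) = -(-8)/r = 8/r)
T(-9)*(-1976 - 520) = (8/(-9))*(-1976 - 520) = (8*(-⅑))*(-2496) = -8/9*(-2496) = 6656/3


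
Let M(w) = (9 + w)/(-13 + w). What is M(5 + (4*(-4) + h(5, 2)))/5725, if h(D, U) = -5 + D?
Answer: 1/68700 ≈ 1.4556e-5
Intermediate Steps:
M(w) = (9 + w)/(-13 + w)
M(5 + (4*(-4) + h(5, 2)))/5725 = ((9 + (5 + (4*(-4) + (-5 + 5))))/(-13 + (5 + (4*(-4) + (-5 + 5)))))/5725 = ((9 + (5 + (-16 + 0)))/(-13 + (5 + (-16 + 0))))*(1/5725) = ((9 + (5 - 16))/(-13 + (5 - 16)))*(1/5725) = ((9 - 11)/(-13 - 11))*(1/5725) = (-2/(-24))*(1/5725) = -1/24*(-2)*(1/5725) = (1/12)*(1/5725) = 1/68700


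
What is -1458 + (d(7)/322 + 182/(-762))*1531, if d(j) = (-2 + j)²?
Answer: -209148943/122682 ≈ -1704.8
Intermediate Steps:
-1458 + (d(7)/322 + 182/(-762))*1531 = -1458 + ((-2 + 7)²/322 + 182/(-762))*1531 = -1458 + (5²*(1/322) + 182*(-1/762))*1531 = -1458 + (25*(1/322) - 91/381)*1531 = -1458 + (25/322 - 91/381)*1531 = -1458 - 19777/122682*1531 = -1458 - 30278587/122682 = -209148943/122682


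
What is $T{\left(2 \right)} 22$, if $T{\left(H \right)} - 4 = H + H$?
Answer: $176$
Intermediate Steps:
$T{\left(H \right)} = 4 + 2 H$ ($T{\left(H \right)} = 4 + \left(H + H\right) = 4 + 2 H$)
$T{\left(2 \right)} 22 = \left(4 + 2 \cdot 2\right) 22 = \left(4 + 4\right) 22 = 8 \cdot 22 = 176$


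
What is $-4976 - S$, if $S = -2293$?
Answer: $-2683$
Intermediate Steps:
$-4976 - S = -4976 - -2293 = -4976 + 2293 = -2683$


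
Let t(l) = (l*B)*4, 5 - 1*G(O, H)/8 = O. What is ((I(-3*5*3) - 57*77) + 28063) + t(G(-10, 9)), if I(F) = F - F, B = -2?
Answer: 22714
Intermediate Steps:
G(O, H) = 40 - 8*O
I(F) = 0
t(l) = -8*l (t(l) = (l*(-2))*4 = -2*l*4 = -8*l)
((I(-3*5*3) - 57*77) + 28063) + t(G(-10, 9)) = ((0 - 57*77) + 28063) - 8*(40 - 8*(-10)) = ((0 - 4389) + 28063) - 8*(40 + 80) = (-4389 + 28063) - 8*120 = 23674 - 960 = 22714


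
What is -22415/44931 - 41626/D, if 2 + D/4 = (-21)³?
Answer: 519888613/832391706 ≈ 0.62457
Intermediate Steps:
D = -37052 (D = -8 + 4*(-21)³ = -8 + 4*(-9261) = -8 - 37044 = -37052)
-22415/44931 - 41626/D = -22415/44931 - 41626/(-37052) = -22415*1/44931 - 41626*(-1/37052) = -22415/44931 + 20813/18526 = 519888613/832391706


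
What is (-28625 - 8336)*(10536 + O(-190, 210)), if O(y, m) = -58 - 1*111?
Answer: -383174687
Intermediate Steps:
O(y, m) = -169 (O(y, m) = -58 - 111 = -169)
(-28625 - 8336)*(10536 + O(-190, 210)) = (-28625 - 8336)*(10536 - 169) = -36961*10367 = -383174687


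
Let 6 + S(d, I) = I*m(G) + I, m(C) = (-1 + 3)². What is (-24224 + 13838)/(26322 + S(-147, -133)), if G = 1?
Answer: -10386/25651 ≈ -0.40490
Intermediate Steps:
m(C) = 4 (m(C) = 2² = 4)
S(d, I) = -6 + 5*I (S(d, I) = -6 + (I*4 + I) = -6 + (4*I + I) = -6 + 5*I)
(-24224 + 13838)/(26322 + S(-147, -133)) = (-24224 + 13838)/(26322 + (-6 + 5*(-133))) = -10386/(26322 + (-6 - 665)) = -10386/(26322 - 671) = -10386/25651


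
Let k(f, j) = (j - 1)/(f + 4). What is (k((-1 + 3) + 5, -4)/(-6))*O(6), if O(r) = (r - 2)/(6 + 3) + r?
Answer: 145/297 ≈ 0.48822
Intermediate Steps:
O(r) = -2/9 + 10*r/9 (O(r) = (-2 + r)/9 + r = (-2 + r)*(⅑) + r = (-2/9 + r/9) + r = -2/9 + 10*r/9)
k(f, j) = (-1 + j)/(4 + f)
(k((-1 + 3) + 5, -4)/(-6))*O(6) = (((-1 - 4)/(4 + ((-1 + 3) + 5)))/(-6))*(-2/9 + (10/9)*6) = (-(-5)/(6*(4 + (2 + 5))))*(-2/9 + 20/3) = -(-5)/(6*(4 + 7))*(58/9) = -(-5)/(6*11)*(58/9) = -(-5)/66*(58/9) = -⅙*(-5/11)*(58/9) = (5/66)*(58/9) = 145/297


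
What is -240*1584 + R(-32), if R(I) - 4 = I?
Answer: -380188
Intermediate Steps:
R(I) = 4 + I
-240*1584 + R(-32) = -240*1584 + (4 - 32) = -380160 - 28 = -380188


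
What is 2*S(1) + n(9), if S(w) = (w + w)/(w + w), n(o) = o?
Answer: 11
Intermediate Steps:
S(w) = 1 (S(w) = (2*w)/((2*w)) = (2*w)*(1/(2*w)) = 1)
2*S(1) + n(9) = 2*1 + 9 = 2 + 9 = 11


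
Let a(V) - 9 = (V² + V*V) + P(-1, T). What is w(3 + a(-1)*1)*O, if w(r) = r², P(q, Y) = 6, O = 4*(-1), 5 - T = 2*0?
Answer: -1600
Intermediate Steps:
T = 5 (T = 5 - 2*0 = 5 - 1*0 = 5 + 0 = 5)
O = -4
a(V) = 15 + 2*V² (a(V) = 9 + ((V² + V*V) + 6) = 9 + ((V² + V²) + 6) = 9 + (2*V² + 6) = 9 + (6 + 2*V²) = 15 + 2*V²)
w(3 + a(-1)*1)*O = (3 + (15 + 2*(-1)²)*1)²*(-4) = (3 + (15 + 2*1)*1)²*(-4) = (3 + (15 + 2)*1)²*(-4) = (3 + 17*1)²*(-4) = (3 + 17)²*(-4) = 20²*(-4) = 400*(-4) = -1600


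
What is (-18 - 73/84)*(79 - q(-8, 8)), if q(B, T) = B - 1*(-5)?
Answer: -64985/42 ≈ -1547.3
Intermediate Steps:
q(B, T) = 5 + B (q(B, T) = B + 5 = 5 + B)
(-18 - 73/84)*(79 - q(-8, 8)) = (-18 - 73/84)*(79 - (5 - 8)) = (-18 - 73*1/84)*(79 - 1*(-3)) = (-18 - 73/84)*(79 + 3) = -1585/84*82 = -64985/42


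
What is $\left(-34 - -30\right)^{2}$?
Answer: $16$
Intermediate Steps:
$\left(-34 - -30\right)^{2} = \left(-34 + 30\right)^{2} = \left(-4\right)^{2} = 16$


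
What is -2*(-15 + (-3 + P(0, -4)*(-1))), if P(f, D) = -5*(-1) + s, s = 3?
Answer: 52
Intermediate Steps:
P(f, D) = 8 (P(f, D) = -5*(-1) + 3 = 5 + 3 = 8)
-2*(-15 + (-3 + P(0, -4)*(-1))) = -2*(-15 + (-3 + 8*(-1))) = -2*(-15 + (-3 - 8)) = -2*(-15 - 11) = -2*(-26) = 52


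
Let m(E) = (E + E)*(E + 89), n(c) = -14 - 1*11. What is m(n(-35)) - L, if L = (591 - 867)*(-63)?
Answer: -20588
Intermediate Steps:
n(c) = -25 (n(c) = -14 - 11 = -25)
m(E) = 2*E*(89 + E) (m(E) = (2*E)*(89 + E) = 2*E*(89 + E))
L = 17388 (L = -276*(-63) = 17388)
m(n(-35)) - L = 2*(-25)*(89 - 25) - 1*17388 = 2*(-25)*64 - 17388 = -3200 - 17388 = -20588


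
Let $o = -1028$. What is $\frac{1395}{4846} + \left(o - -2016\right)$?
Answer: $\frac{4789243}{4846} \approx 988.29$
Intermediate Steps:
$\frac{1395}{4846} + \left(o - -2016\right) = \frac{1395}{4846} - -988 = 1395 \cdot \frac{1}{4846} + \left(-1028 + 2016\right) = \frac{1395}{4846} + 988 = \frac{4789243}{4846}$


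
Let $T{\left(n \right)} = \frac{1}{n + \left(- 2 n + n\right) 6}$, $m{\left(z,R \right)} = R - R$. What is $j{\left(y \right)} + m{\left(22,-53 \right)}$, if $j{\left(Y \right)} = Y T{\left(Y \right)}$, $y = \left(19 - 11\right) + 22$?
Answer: $- \frac{1}{5} \approx -0.2$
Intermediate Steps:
$m{\left(z,R \right)} = 0$
$y = 30$ ($y = 8 + 22 = 30$)
$T{\left(n \right)} = - \frac{1}{5 n}$ ($T{\left(n \right)} = \frac{1}{n + - n 6} = \frac{1}{n - 6 n} = \frac{1}{\left(-5\right) n} = - \frac{1}{5 n}$)
$j{\left(Y \right)} = - \frac{1}{5}$ ($j{\left(Y \right)} = Y \left(- \frac{1}{5 Y}\right) = - \frac{1}{5}$)
$j{\left(y \right)} + m{\left(22,-53 \right)} = - \frac{1}{5} + 0 = - \frac{1}{5}$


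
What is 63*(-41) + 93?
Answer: -2490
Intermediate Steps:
63*(-41) + 93 = -2583 + 93 = -2490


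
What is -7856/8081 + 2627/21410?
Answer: -146968173/173014210 ≈ -0.84946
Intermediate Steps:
-7856/8081 + 2627/21410 = -146968173/173014210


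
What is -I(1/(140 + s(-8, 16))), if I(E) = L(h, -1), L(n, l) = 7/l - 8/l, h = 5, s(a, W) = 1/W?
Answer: -1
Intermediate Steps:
L(n, l) = -1/l
I(E) = 1 (I(E) = -1/(-1) = -1*(-1) = 1)
-I(1/(140 + s(-8, 16))) = -1*1 = -1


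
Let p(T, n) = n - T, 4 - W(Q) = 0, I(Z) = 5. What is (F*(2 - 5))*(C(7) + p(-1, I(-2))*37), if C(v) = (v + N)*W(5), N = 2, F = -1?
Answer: 774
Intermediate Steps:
W(Q) = 4 (W(Q) = 4 - 1*0 = 4 + 0 = 4)
C(v) = 8 + 4*v (C(v) = (v + 2)*4 = (2 + v)*4 = 8 + 4*v)
(F*(2 - 5))*(C(7) + p(-1, I(-2))*37) = (-(2 - 5))*((8 + 4*7) + (5 - 1*(-1))*37) = (-1*(-3))*((8 + 28) + (5 + 1)*37) = 3*(36 + 6*37) = 3*(36 + 222) = 3*258 = 774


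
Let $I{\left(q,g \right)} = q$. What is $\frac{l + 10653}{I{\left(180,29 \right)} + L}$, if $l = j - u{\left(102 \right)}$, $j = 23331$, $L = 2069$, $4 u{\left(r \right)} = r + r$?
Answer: $\frac{33933}{2249} \approx 15.088$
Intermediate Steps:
$u{\left(r \right)} = \frac{r}{2}$ ($u{\left(r \right)} = \frac{r + r}{4} = \frac{2 r}{4} = \frac{r}{2}$)
$l = 23280$ ($l = 23331 - \frac{1}{2} \cdot 102 = 23331 - 51 = 23280$)
$\frac{l + 10653}{I{\left(180,29 \right)} + L} = \frac{23280 + 10653}{180 + 2069} = \frac{33933}{2249}$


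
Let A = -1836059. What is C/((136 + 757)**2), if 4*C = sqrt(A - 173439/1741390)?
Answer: I*sqrt(113627295152435390)/793525550920 ≈ 0.0004248*I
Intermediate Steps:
C = I*sqrt(113627295152435390)/995080 (C = sqrt(-1836059 - 173439/1741390)/4 = sqrt(-1836059 - 173439*1/1741390)/4 = sqrt(-1836059 - 24777/248770)/4 = sqrt(-456756422207/248770)/4 = (I*sqrt(113627295152435390)/248770)/4 = I*sqrt(113627295152435390)/995080 ≈ 338.75*I)
C/((136 + 757)**2) = (I*sqrt(113627295152435390)/995080)/((136 + 757)**2) = (I*sqrt(113627295152435390)/995080)/(893**2) = (I*sqrt(113627295152435390)/995080)/797449 = (I*sqrt(113627295152435390)/995080)*(1/797449) = I*sqrt(113627295152435390)/793525550920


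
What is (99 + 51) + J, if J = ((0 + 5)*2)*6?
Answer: 210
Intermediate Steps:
J = 60 (J = (5*2)*6 = 10*6 = 60)
(99 + 51) + J = (99 + 51) + 60 = 150 + 60 = 210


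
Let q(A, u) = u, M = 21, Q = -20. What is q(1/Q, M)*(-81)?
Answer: -1701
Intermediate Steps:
q(1/Q, M)*(-81) = 21*(-81) = -1701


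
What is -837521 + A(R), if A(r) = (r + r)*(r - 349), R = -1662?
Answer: 5847043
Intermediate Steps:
A(r) = 2*r*(-349 + r) (A(r) = (2*r)*(-349 + r) = 2*r*(-349 + r))
-837521 + A(R) = -837521 + 2*(-1662)*(-349 - 1662) = -837521 + 2*(-1662)*(-2011) = -837521 + 6684564 = 5847043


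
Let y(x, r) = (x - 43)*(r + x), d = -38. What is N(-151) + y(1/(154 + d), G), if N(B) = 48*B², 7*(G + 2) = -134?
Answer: 103173827923/94192 ≈ 1.0954e+6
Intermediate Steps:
G = -148/7 (G = -2 + (⅐)*(-134) = -2 - 134/7 = -148/7 ≈ -21.143)
y(x, r) = (-43 + x)*(r + x)
N(-151) + y(1/(154 + d), G) = 48*(-151)² + ((1/(154 - 38))² - 43*(-148/7) - 43/(154 - 38) - 148/(7*(154 - 38))) = 48*22801 + ((1/116)² + 6364/7 - 43/116 - 148/7/116) = 1094448 + ((1/116)² + 6364/7 - 43*1/116 - 148/7*1/116) = 1094448 + (1/13456 + 6364/7 - 43/116 - 37/203) = 1094448 + 85581907/94192 = 103173827923/94192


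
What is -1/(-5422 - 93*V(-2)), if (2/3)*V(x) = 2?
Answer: 1/5701 ≈ 0.00017541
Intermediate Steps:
V(x) = 3 (V(x) = (3/2)*2 = 3)
-1/(-5422 - 93*V(-2)) = -1/(-5422 - 93*3) = -1/(-5422 - 279) = -1/(-5701) = -1*(-1/5701) = 1/5701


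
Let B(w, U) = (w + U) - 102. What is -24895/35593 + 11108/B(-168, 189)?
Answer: -397383539/2883033 ≈ -137.84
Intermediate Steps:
B(w, U) = -102 + U + w (B(w, U) = (U + w) - 102 = -102 + U + w)
-24895/35593 + 11108/B(-168, 189) = -24895/35593 + 11108/(-102 + 189 - 168) = -24895*1/35593 + 11108/(-81) = -24895/35593 + 11108*(-1/81) = -24895/35593 - 11108/81 = -397383539/2883033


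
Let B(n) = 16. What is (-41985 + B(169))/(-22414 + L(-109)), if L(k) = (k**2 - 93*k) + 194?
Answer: 41969/202 ≈ 207.77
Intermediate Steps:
L(k) = 194 + k**2 - 93*k
(-41985 + B(169))/(-22414 + L(-109)) = (-41985 + 16)/(-22414 + (194 + (-109)**2 - 93*(-109))) = -41969/(-22414 + (194 + 11881 + 10137)) = -41969/(-22414 + 22212) = -41969/(-202) = -41969*(-1/202) = 41969/202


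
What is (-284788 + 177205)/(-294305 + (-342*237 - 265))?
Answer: 763/2664 ≈ 0.28641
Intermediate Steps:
(-284788 + 177205)/(-294305 + (-342*237 - 265)) = -107583/(-294305 + (-81054 - 265)) = -107583/(-294305 - 81319) = -107583/(-375624) = -107583*(-1/375624) = 763/2664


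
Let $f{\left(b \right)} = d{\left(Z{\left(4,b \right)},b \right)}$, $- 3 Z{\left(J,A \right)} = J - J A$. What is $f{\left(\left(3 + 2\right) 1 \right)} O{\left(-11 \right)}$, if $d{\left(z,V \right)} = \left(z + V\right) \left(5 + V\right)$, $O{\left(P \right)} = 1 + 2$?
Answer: $310$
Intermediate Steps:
$Z{\left(J,A \right)} = - \frac{J}{3} + \frac{A J}{3}$ ($Z{\left(J,A \right)} = - \frac{J - J A}{3} = - \frac{J - A J}{3} = - \frac{J}{3} + \frac{A J}{3}$)
$O{\left(P \right)} = 3$
$d{\left(z,V \right)} = \left(5 + V\right) \left(V + z\right)$ ($d{\left(z,V \right)} = \left(V + z\right) \left(5 + V\right) = \left(5 + V\right) \left(V + z\right)$)
$f{\left(b \right)} = - \frac{20}{3} + b^{2} + \frac{35 b}{3} + b \left(- \frac{4}{3} + \frac{4 b}{3}\right)$ ($f{\left(b \right)} = b^{2} + 5 b + 5 \cdot \frac{1}{3} \cdot 4 \left(-1 + b\right) + b \frac{1}{3} \cdot 4 \left(-1 + b\right) = b^{2} + 5 b + 5 \left(- \frac{4}{3} + \frac{4 b}{3}\right) + b \left(- \frac{4}{3} + \frac{4 b}{3}\right) = b^{2} + 5 b + \left(- \frac{20}{3} + \frac{20 b}{3}\right) + b \left(- \frac{4}{3} + \frac{4 b}{3}\right) = - \frac{20}{3} + b^{2} + \frac{35 b}{3} + b \left(- \frac{4}{3} + \frac{4 b}{3}\right)$)
$f{\left(\left(3 + 2\right) 1 \right)} O{\left(-11 \right)} = \left(- \frac{20}{3} + \frac{7 \left(\left(3 + 2\right) 1\right)^{2}}{3} + \frac{31 \left(3 + 2\right) 1}{3}\right) 3 = \left(- \frac{20}{3} + \frac{7 \left(5 \cdot 1\right)^{2}}{3} + \frac{31 \cdot 5 \cdot 1}{3}\right) 3 = \left(- \frac{20}{3} + \frac{7 \cdot 5^{2}}{3} + \frac{31}{3} \cdot 5\right) 3 = \left(- \frac{20}{3} + \frac{7}{3} \cdot 25 + \frac{155}{3}\right) 3 = \left(- \frac{20}{3} + \frac{175}{3} + \frac{155}{3}\right) 3 = \frac{310}{3} \cdot 3 = 310$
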